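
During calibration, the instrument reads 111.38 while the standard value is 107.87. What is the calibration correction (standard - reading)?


Correction = standard - reading
= 107.87 - 111.38
= -3.5100

-3.5100


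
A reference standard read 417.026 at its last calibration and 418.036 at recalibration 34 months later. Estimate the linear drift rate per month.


rate = (v2 - v1) / months
= (418.036 - 417.026) / 34
= 1.0100 / 34
= 0.0297

0.0297


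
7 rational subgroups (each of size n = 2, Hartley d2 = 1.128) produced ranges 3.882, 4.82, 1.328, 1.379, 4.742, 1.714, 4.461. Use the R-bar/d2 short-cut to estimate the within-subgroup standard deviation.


R_bar = (3.882 + 4.82 + 1.328 + 1.379 + 4.742 + 1.714 + 4.461) / 7
R_bar = 22.326 / 7 = 3.1894286
sigma_hat = R_bar / d2 = 3.1894286 / 1.128 = 2.8275

2.8275


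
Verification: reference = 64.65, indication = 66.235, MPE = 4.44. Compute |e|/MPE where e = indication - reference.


e = indication - reference = 66.235 - 64.65 = 1.5850
|e| = 1.5850
ratio = |e| / MPE = 1.5850 / 4.44
ratio = 0.3570

0.3570


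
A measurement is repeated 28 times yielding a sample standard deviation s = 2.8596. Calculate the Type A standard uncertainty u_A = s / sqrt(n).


u_A = s / sqrt(n)
u_A = 2.8596 / sqrt(28)
u_A = 2.8596 / 5.2915026
u_A = 0.5404

0.5404


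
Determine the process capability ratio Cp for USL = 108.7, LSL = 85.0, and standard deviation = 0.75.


Cp = (USL - LSL) / (6 * sigma)
= (108.7 - 85.0) / (6 * 0.75)
= 23.7000 / 4.5000
= 5.2667

5.2667


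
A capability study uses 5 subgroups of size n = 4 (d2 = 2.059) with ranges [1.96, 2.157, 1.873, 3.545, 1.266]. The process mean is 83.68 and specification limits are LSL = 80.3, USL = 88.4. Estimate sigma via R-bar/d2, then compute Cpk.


R_bar = (1.96 + 2.157 + 1.873 + 3.545 + 1.266) / 5 = 2.1602
sigma = R_bar / d2 = 2.1602 / 2.059 = 1.0491501
Cp = (USL - LSL)/(6*sigma) = (88.4 - 80.3)/(6*1.0491501) = 1.2868
Cpu = (88.4 - 83.68)/(3*1.0491501) = 1.4996
Cpl = (83.68 - 80.3)/(3*1.0491501) = 1.0739
Cpk = min(Cpu, Cpl) = 1.0739

1.0739


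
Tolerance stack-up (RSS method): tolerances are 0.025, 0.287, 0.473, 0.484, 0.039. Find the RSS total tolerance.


RSS = sqrt(0.025^2 + 0.287^2 + 0.473^2 + 0.484^2 + 0.039^2)
= sqrt(0.5425)
= 0.7365

0.7365


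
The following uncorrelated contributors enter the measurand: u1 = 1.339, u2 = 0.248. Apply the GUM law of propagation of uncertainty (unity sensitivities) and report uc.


uc = sqrt(1.339^2 + 0.248^2)
uc = sqrt(1.854425)
uc = 1.3618

1.3618


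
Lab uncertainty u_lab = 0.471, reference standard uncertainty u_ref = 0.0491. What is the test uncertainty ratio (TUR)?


TUR = u_lab / u_ref
= 0.471 / 0.0491
= 9.5927

9.5927


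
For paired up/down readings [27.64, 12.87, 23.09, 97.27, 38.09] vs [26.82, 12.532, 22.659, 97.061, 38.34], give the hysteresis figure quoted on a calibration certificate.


|27.64 - 26.82| = 0.8200
|12.87 - 12.532| = 0.3380
|23.09 - 22.659| = 0.4310
|97.27 - 97.061| = 0.2090
|38.09 - 38.34| = 0.2500
hysteresis = max(diffs) = 0.8200

0.8200


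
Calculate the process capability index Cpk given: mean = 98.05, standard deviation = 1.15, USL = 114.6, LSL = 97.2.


Cpu = (USL - mean) / (3*sigma) = (114.6 - 98.05) / (3*1.15) = 4.7971
Cpl = (mean - LSL) / (3*sigma) = (98.05 - 97.2) / (3*1.15) = 0.2464
Cpk = min(Cpu, Cpl) = 0.2464

0.2464


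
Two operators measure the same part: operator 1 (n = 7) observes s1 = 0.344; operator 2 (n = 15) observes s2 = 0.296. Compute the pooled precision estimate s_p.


s_p = sqrt(((n1-1)*s1^2 + (n2-1)*s2^2) / (n1+n2-2))
numerator = (7-1)*0.344^2 + (15-1)*0.296^2 = 0.710016 + 1.226624 = 1.93664
denominator = 7 + 15 - 2 = 20
s_p^2 = 1.93664 / 20 = 0.096832
s_p = sqrt(0.096832) = 0.3112

0.3112


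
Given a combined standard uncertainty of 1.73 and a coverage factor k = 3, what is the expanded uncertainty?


U = k * uc
U = 3 * 1.73
U = 5.1900

5.1900


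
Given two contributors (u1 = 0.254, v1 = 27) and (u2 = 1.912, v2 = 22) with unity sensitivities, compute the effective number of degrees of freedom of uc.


uc = sqrt(u1^2 + u2^2) = sqrt(0.254^2 + 1.912^2) = 1.9287976
v_eff = uc^4 / (u1^4/v1 + u2^4/v2)
= 1.9287976^4 / (0.254^4/27 + 1.912^4/22)
= 13.840336 / 0.6076298
v_eff = 22.7776

22.7776


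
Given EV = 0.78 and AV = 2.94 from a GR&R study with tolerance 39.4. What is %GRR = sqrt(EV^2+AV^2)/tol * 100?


GRR = sqrt(EV^2 + AV^2) = sqrt(0.78^2 + 2.94^2) = 3.04171
%GRR = GRR / tol * 100 = 3.04171 / 39.4 * 100
%GRR = 7.7201

7.7201


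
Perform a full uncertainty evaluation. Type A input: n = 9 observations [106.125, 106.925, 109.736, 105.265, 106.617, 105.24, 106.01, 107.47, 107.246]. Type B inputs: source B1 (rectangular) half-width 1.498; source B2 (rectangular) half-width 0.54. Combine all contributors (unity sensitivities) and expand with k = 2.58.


mean = (106.125 + 106.925 + 109.736 + 105.265 + 106.617 + 105.24 + 106.01 + 107.47 + 107.246) / 9 = 106.7371111
s = sqrt(sum((x - mean)^2)/(n-1)) = 1.3761804
u_A = s / sqrt(n) = 1.3761804 / sqrt(9) = 0.4587268
u_B1 = 1.498 / sqrt(3) = 0.8648707
u_B2 = 0.54 / sqrt(3) = 0.31176915
uc = sqrt(0.4587268^2 + 0.8648707^2 + 0.31176915^2) = 1.0274393
U = k * uc = 2.58 * 1.0274393
U = 2.6508

2.6508


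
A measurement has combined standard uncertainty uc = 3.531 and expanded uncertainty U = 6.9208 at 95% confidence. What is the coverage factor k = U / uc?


k = U / uc
k = 6.9208 / 3.531
k = 1.96

1.96


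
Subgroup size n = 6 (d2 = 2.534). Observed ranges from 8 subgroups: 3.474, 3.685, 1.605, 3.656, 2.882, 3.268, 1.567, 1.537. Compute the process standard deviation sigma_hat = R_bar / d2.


R_bar = (3.474 + 3.685 + 1.605 + 3.656 + 2.882 + 3.268 + 1.567 + 1.537) / 8
R_bar = 21.674 / 8 = 2.70925
sigma_hat = R_bar / d2 = 2.70925 / 2.534 = 1.0692

1.0692


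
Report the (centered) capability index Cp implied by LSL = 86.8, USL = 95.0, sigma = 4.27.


Cp = (USL - LSL) / (6 * sigma)
= (95.0 - 86.8) / (6 * 4.27)
= 8.2000 / 25.6200
= 0.3201

0.3201


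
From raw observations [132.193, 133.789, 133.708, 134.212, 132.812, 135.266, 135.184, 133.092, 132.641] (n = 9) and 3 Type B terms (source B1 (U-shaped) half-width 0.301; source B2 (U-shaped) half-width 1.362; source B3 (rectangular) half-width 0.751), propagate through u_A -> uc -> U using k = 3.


mean = (132.193 + 133.789 + 133.708 + 134.212 + 132.812 + 135.266 + 135.184 + 133.092 + 132.641) / 9 = 133.6552222
s = sqrt(sum((x - mean)^2)/(n-1)) = 1.0872806
u_A = s / sqrt(n) = 1.0872806 / sqrt(9) = 0.36242687
u_B1 = 0.301 / sqrt(2) = 0.21283914
u_B2 = 1.362 / sqrt(2) = 0.96307944
u_B3 = 0.751 / sqrt(3) = 0.43359005
uc = sqrt(0.36242687^2 + 0.21283914^2 + 0.96307944^2 + 0.43359005^2) = 1.1367392
U = k * uc = 3 * 1.1367392
U = 3.4102

3.4102


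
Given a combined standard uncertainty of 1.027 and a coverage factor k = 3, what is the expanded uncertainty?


U = k * uc
U = 3 * 1.027
U = 3.0810

3.0810


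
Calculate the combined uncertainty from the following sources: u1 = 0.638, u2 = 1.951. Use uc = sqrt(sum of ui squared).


uc = sqrt(0.638^2 + 1.951^2)
uc = sqrt(4.213445)
uc = 2.0527

2.0527


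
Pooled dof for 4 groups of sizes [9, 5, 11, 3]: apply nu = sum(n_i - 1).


nu = sum_i (n_i - 1)
nu = ((9 - 1) + (5 - 1) + (11 - 1) + (3 - 1))
nu = 8 + 4 + 10 + 2
nu = 24

24


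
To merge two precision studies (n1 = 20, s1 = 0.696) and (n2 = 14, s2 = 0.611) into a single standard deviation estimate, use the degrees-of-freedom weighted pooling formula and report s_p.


s_p = sqrt(((n1-1)*s1^2 + (n2-1)*s2^2) / (n1+n2-2))
numerator = (20-1)*0.696^2 + (14-1)*0.611^2 = 9.203904 + 4.853173 = 14.057077
denominator = 20 + 14 - 2 = 32
s_p^2 = 14.057077 / 32 = 0.43928366
s_p = sqrt(0.43928366) = 0.6628

0.6628


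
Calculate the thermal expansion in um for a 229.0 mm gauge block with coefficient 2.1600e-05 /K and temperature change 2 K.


dL = L * alpha * dT
= 229.0 * 2.1600e-05 * 2
= 0.0098928 mm
dL_um = 0.0098928 * 1000 = 9.8928 um

9.8928


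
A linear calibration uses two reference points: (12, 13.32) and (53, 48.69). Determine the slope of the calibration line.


slope = (y2 - y1) / (x2 - x1)
= (48.69 - 13.32) / (53 - 12)
= 35.3700 / 41
= 0.8627

0.8627


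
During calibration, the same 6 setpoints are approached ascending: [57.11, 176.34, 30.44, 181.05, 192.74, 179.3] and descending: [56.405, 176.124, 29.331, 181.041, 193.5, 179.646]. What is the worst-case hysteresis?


|57.11 - 56.405| = 0.7050
|176.34 - 176.124| = 0.2160
|30.44 - 29.331| = 1.1090
|181.05 - 181.041| = 0.0090
|192.74 - 193.5| = 0.7600
|179.3 - 179.646| = 0.3460
hysteresis = max(diffs) = 1.1090

1.1090


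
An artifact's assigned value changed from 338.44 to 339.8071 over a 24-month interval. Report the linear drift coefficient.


rate = (v2 - v1) / months
= (339.8071 - 338.44) / 24
= 1.3671 / 24
= 0.0570

0.0570


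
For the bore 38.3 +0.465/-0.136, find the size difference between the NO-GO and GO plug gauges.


GO = nominal - lower_tol (smallest hole = maximum material condition)
GO = 38.3 - 0.136 = 38.164
NO-GO = nominal + upper_tol (largest hole = least material condition)
NO-GO = 38.3 + 0.465 = 38.765
spread = NO-GO - GO = 38.765 - 38.164 = 0.6010

0.6010


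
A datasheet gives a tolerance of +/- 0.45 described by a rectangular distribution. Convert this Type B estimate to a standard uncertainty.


u_B = half_width / sqrt(3)
u_B = 0.45 / 1.7320508
u_B = 0.2598

0.2598


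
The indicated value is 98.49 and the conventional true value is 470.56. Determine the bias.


Systematic error = measured - true
= 98.49 - 470.56
= -372.0700

-372.0700


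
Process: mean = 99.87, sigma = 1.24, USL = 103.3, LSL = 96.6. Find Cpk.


Cpu = (USL - mean) / (3*sigma) = (103.3 - 99.87) / (3*1.24) = 0.9220
Cpl = (mean - LSL) / (3*sigma) = (99.87 - 96.6) / (3*1.24) = 0.8790
Cpk = min(Cpu, Cpl) = 0.8790

0.8790


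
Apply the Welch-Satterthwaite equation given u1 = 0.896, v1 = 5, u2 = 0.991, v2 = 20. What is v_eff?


uc = sqrt(u1^2 + u2^2) = sqrt(0.896^2 + 0.991^2) = 1.3360004
v_eff = uc^4 / (u1^4/v1 + u2^4/v2)
= 1.3360004^4 / (0.896^4/5 + 0.991^4/20)
= 3.1858575 / 0.17712686
v_eff = 17.9863

17.9863


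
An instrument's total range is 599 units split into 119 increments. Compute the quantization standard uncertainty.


resolution = range / divisions
resolution = 599 / 119 = 5.0336134
u_res = resolution / (2*sqrt(3))
u_res = 5.0336134 / 3.4641016
u_res = 1.4531

1.4531


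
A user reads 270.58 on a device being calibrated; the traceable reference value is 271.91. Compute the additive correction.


Correction = standard - reading
= 271.91 - 270.58
= 1.3300

1.3300


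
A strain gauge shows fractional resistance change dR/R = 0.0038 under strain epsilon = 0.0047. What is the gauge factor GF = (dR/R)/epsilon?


GF = (dR/R) / epsilon
= 0.0038 / 0.0047
= 0.8085

0.8085


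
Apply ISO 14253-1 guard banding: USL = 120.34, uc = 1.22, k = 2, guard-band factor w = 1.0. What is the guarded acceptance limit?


U = k * uc = 2 * 1.22 = 2.44
guard band g = w * U = 1.0 * 2.44 = 2.44
AL = USL - g = 120.34 - 2.44
AL = 117.9000

117.9000


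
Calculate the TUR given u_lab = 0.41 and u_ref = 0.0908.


TUR = u_lab / u_ref
= 0.41 / 0.0908
= 4.5154

4.5154


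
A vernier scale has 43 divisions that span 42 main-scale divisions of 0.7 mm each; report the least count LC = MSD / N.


LC = MSD / n_div
= 0.7 / 43
= 0.0163

0.0163


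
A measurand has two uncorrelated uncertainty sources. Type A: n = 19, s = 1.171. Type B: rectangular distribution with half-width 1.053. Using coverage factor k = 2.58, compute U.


u_A = s / sqrt(n) = 1.171 / sqrt(19) = 0.26864582
u_B = half_width / sqrt(3) = 1.053 / sqrt(3) = 0.60794983
uc = sqrt(u_A^2 + u_B^2) = sqrt(0.26864582^2 + 0.60794983^2) = 0.66466049
U = k * uc = 2.58 * 0.66466049
U = 1.7148

1.7148


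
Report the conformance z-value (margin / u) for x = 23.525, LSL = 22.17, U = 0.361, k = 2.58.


u = U / k = 0.361 / 2.58 = 0.13992248
margin = |LSL - x| = |22.17 - 23.525| = 1.355
z = margin / u = 1.355 / 0.13992248
z = 9.6839

9.6839


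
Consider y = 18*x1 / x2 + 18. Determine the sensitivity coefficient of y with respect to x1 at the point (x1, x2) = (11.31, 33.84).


y = 18*x1 / x2 + 18
dy/dx1 = 18/x2
Evaluate at x2 = 33.84: c1 = 18 / 33.84
c1 = 0.5319

0.5319


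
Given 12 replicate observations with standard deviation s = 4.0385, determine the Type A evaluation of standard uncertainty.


u_A = s / sqrt(n)
u_A = 4.0385 / sqrt(12)
u_A = 4.0385 / 3.4641016
u_A = 1.1658

1.1658


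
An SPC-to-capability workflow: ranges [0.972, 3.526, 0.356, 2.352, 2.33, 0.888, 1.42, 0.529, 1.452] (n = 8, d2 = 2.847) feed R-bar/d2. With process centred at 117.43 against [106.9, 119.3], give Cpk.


R_bar = (0.972 + 3.526 + 0.356 + 2.352 + 2.33 + 0.888 + 1.42 + 0.529 + 1.452) / 9 = 1.5361111
sigma = R_bar / d2 = 1.5361111 / 2.847 = 0.5395543
Cp = (USL - LSL)/(6*sigma) = (119.3 - 106.9)/(6*0.5395543) = 3.8303
Cpu = (119.3 - 117.43)/(3*0.5395543) = 1.1553
Cpl = (117.43 - 106.9)/(3*0.5395543) = 6.5054
Cpk = min(Cpu, Cpl) = 1.1553

1.1553


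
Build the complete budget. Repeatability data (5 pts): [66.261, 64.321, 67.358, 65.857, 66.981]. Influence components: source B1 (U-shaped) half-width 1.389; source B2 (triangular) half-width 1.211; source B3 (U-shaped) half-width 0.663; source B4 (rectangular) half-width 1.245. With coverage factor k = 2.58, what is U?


mean = (66.261 + 64.321 + 67.358 + 65.857 + 66.981) / 5 = 66.1556
s = sqrt(sum((x - mean)^2)/(n-1)) = 1.1824846
u_A = s / sqrt(n) = 1.1824846 / sqrt(5) = 0.52882319
u_B1 = 1.389 / sqrt(2) = 0.98217132
u_B2 = 1.211 / sqrt(6) = 0.49438868
u_B3 = 0.663 / sqrt(2) = 0.4688118
u_B4 = 1.245 / sqrt(3) = 0.71880109
uc = sqrt(0.52882319^2 + 0.98217132^2 + 0.49438868^2 + 0.4688118^2 + 0.71880109^2) = 1.4917085
U = k * uc = 2.58 * 1.4917085
U = 3.8486

3.8486


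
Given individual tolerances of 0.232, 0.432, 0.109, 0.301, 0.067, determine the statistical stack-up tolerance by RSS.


RSS = sqrt(0.232^2 + 0.432^2 + 0.109^2 + 0.301^2 + 0.067^2)
= sqrt(0.347419)
= 0.5894

0.5894


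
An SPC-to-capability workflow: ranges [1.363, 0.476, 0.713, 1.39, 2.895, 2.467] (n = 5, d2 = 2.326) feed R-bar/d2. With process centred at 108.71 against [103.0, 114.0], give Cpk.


R_bar = (1.363 + 0.476 + 0.713 + 1.39 + 2.895 + 2.467) / 6 = 1.5506667
sigma = R_bar / d2 = 1.5506667 / 2.326 = 0.66666668
Cp = (USL - LSL)/(6*sigma) = (114.0 - 103.0)/(6*0.66666668) = 2.7500
Cpu = (114.0 - 108.71)/(3*0.66666668) = 2.6450
Cpl = (108.71 - 103.0)/(3*0.66666668) = 2.8550
Cpk = min(Cpu, Cpl) = 2.6450

2.6450


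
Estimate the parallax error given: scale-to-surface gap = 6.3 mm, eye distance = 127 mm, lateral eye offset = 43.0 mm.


error = h * offset / d
= 6.3 * 43.0 / 127
= 2.1331

2.1331


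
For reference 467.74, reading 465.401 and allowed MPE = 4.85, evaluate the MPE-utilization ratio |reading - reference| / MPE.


e = indication - reference = 465.401 - 467.74 = -2.3390
|e| = 2.3390
ratio = |e| / MPE = 2.3390 / 4.85
ratio = 0.4823

0.4823


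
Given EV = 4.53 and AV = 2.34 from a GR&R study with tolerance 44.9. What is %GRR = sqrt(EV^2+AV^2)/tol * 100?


GRR = sqrt(EV^2 + AV^2) = sqrt(4.53^2 + 2.34^2) = 5.0986763
%GRR = GRR / tol * 100 = 5.0986763 / 44.9 * 100
%GRR = 11.3556

11.3556


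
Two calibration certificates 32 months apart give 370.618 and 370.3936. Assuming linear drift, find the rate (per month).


rate = (v2 - v1) / months
= (370.3936 - 370.618) / 32
= -0.2244 / 32
= -0.0070

-0.0070


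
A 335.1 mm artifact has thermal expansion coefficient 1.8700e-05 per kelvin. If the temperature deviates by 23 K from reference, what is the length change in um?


dL = L * alpha * dT
= 335.1 * 1.8700e-05 * 23
= 0.1441265 mm
dL_um = 0.1441265 * 1000 = 144.1265 um

144.1265


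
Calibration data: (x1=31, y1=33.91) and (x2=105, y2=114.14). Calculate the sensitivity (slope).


slope = (y2 - y1) / (x2 - x1)
= (114.14 - 33.91) / (105 - 31)
= 80.2300 / 74
= 1.0842

1.0842


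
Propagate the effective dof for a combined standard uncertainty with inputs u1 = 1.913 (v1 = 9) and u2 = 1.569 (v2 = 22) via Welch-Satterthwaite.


uc = sqrt(u1^2 + u2^2) = sqrt(1.913^2 + 1.569^2) = 2.4741322
v_eff = uc^4 / (u1^4/v1 + u2^4/v2)
= 2.4741322^4 / (1.913^4/9 + 1.569^4/22)
= 37.470683 / 1.7635162
v_eff = 21.2477

21.2477


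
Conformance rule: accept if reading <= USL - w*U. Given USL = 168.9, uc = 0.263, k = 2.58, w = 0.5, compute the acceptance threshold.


U = k * uc = 2.58 * 0.263 = 0.67854
guard band g = w * U = 0.5 * 0.67854 = 0.33927
AL = USL - g = 168.9 - 0.33927
AL = 168.5607

168.5607


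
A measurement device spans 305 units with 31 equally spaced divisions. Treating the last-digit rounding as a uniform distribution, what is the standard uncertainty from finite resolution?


resolution = range / divisions
resolution = 305 / 31 = 9.8387097
u_res = resolution / (2*sqrt(3))
u_res = 9.8387097 / 3.4641016
u_res = 2.8402

2.8402


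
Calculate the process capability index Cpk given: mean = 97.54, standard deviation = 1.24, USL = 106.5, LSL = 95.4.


Cpu = (USL - mean) / (3*sigma) = (106.5 - 97.54) / (3*1.24) = 2.4086
Cpl = (mean - LSL) / (3*sigma) = (97.54 - 95.4) / (3*1.24) = 0.5753
Cpk = min(Cpu, Cpl) = 0.5753

0.5753


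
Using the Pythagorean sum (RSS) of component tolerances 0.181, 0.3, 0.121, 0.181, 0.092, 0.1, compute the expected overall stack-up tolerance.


RSS = sqrt(0.181^2 + 0.3^2 + 0.121^2 + 0.181^2 + 0.092^2 + 0.1^2)
= sqrt(0.188627)
= 0.4343

0.4343


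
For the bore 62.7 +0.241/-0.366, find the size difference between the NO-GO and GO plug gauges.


GO = nominal - lower_tol (smallest hole = maximum material condition)
GO = 62.7 - 0.366 = 62.334
NO-GO = nominal + upper_tol (largest hole = least material condition)
NO-GO = 62.7 + 0.241 = 62.941
spread = NO-GO - GO = 62.941 - 62.334 = 0.6070

0.6070


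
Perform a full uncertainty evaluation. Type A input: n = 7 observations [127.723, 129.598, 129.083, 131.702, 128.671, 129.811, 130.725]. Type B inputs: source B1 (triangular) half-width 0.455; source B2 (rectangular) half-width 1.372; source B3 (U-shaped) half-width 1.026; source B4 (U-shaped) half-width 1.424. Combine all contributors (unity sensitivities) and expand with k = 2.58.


mean = (127.723 + 129.598 + 129.083 + 131.702 + 128.671 + 129.811 + 130.725) / 7 = 129.6161429
s = sqrt(sum((x - mean)^2)/(n-1)) = 1.3153066
u_A = s / sqrt(n) = 1.3153066 / sqrt(7) = 0.49713917
u_B1 = 0.455 / sqrt(6) = 0.18575297
u_B2 = 1.372 / sqrt(3) = 0.79212457
u_B3 = 1.026 / sqrt(2) = 0.72549156
u_B4 = 1.424 / sqrt(2) = 1.0069201
uc = sqrt(0.49713917^2 + 0.18575297^2 + 0.79212457^2 + 0.72549156^2 + 1.0069201^2) = 1.5650364
U = k * uc = 2.58 * 1.5650364
U = 4.0378

4.0378


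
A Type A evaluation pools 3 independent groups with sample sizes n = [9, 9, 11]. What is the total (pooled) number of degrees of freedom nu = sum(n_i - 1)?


nu = sum_i (n_i - 1)
nu = ((9 - 1) + (9 - 1) + (11 - 1))
nu = 8 + 8 + 10
nu = 26

26


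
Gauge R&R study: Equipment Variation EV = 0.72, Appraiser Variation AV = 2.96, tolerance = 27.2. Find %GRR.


GRR = sqrt(EV^2 + AV^2) = sqrt(0.72^2 + 2.96^2) = 3.0463092
%GRR = GRR / tol * 100 = 3.0463092 / 27.2 * 100
%GRR = 11.1997

11.1997


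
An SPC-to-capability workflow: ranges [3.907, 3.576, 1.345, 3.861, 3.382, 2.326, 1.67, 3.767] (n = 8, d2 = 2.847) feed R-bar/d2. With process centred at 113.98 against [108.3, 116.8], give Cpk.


R_bar = (3.907 + 3.576 + 1.345 + 3.861 + 3.382 + 2.326 + 1.67 + 3.767) / 8 = 2.97925
sigma = R_bar / d2 = 2.97925 / 2.847 = 1.0464524
Cp = (USL - LSL)/(6*sigma) = (116.8 - 108.3)/(6*1.0464524) = 1.3538
Cpu = (116.8 - 113.98)/(3*1.0464524) = 0.8983
Cpl = (113.98 - 108.3)/(3*1.0464524) = 1.8093
Cpk = min(Cpu, Cpl) = 0.8983

0.8983


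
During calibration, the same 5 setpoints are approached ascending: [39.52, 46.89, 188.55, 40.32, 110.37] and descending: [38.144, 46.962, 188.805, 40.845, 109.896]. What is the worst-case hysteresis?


|39.52 - 38.144| = 1.3760
|46.89 - 46.962| = 0.0720
|188.55 - 188.805| = 0.2550
|40.32 - 40.845| = 0.5250
|110.37 - 109.896| = 0.4740
hysteresis = max(diffs) = 1.3760

1.3760


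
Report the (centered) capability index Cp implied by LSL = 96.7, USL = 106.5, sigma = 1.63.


Cp = (USL - LSL) / (6 * sigma)
= (106.5 - 96.7) / (6 * 1.63)
= 9.8000 / 9.7800
= 1.0020

1.0020


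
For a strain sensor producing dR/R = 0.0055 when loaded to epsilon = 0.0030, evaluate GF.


GF = (dR/R) / epsilon
= 0.0055 / 0.0030
= 1.8333

1.8333


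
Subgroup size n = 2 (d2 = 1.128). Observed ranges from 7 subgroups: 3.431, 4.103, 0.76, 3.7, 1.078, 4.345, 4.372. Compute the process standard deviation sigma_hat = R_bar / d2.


R_bar = (3.431 + 4.103 + 0.76 + 3.7 + 1.078 + 4.345 + 4.372) / 7
R_bar = 21.789 / 7 = 3.1127143
sigma_hat = R_bar / d2 = 3.1127143 / 1.128 = 2.7595

2.7595


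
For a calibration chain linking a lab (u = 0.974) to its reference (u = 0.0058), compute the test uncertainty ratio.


TUR = u_lab / u_ref
= 0.974 / 0.0058
= 167.9310

167.9310


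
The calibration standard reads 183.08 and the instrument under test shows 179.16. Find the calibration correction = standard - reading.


Correction = standard - reading
= 183.08 - 179.16
= 3.9200

3.9200


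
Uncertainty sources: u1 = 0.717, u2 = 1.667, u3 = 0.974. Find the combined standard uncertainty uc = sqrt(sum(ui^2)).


uc = sqrt(0.717^2 + 1.667^2 + 0.974^2)
uc = sqrt(4.241654)
uc = 2.0595

2.0595


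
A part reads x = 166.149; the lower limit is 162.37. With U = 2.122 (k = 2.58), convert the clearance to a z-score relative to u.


u = U / k = 2.122 / 2.58 = 0.82248062
margin = |LSL - x| = |162.37 - 166.149| = 3.779
z = margin / u = 3.779 / 0.82248062
z = 4.5946

4.5946


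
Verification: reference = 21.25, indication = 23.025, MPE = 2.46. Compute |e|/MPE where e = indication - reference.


e = indication - reference = 23.025 - 21.25 = 1.7750
|e| = 1.7750
ratio = |e| / MPE = 1.7750 / 2.46
ratio = 0.7215

0.7215


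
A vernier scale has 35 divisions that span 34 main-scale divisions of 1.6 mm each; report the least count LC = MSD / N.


LC = MSD / n_div
= 1.6 / 35
= 0.0457

0.0457


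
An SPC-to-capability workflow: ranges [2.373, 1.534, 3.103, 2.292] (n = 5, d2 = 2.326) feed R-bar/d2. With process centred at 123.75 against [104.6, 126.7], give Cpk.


R_bar = (2.373 + 1.534 + 3.103 + 2.292) / 4 = 2.3255
sigma = R_bar / d2 = 2.3255 / 2.326 = 0.99978504
Cp = (USL - LSL)/(6*sigma) = (126.7 - 104.6)/(6*0.99978504) = 3.6841
Cpu = (126.7 - 123.75)/(3*0.99978504) = 0.9835
Cpl = (123.75 - 104.6)/(3*0.99978504) = 6.3847
Cpk = min(Cpu, Cpl) = 0.9835

0.9835


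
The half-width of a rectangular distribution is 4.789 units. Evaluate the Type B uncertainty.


u_B = half_width / sqrt(3)
u_B = 4.789 / 1.7320508
u_B = 2.7649

2.7649


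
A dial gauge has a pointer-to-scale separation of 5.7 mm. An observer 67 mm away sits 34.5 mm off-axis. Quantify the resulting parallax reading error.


error = h * offset / d
= 5.7 * 34.5 / 67
= 2.9351

2.9351


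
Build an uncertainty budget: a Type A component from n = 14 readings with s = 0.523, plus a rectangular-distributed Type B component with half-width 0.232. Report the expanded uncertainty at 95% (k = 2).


u_A = s / sqrt(n) = 0.523 / sqrt(14) = 0.13977763
u_B = half_width / sqrt(3) = 0.232 / sqrt(3) = 0.13394526
uc = sqrt(u_A^2 + u_B^2) = sqrt(0.13977763^2 + 0.13394526^2) = 0.19359524
U = k * uc = 2 * 0.19359524
U = 0.3872

0.3872


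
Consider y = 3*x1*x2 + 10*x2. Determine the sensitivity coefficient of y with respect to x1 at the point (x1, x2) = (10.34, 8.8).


y = 3*x1*x2 + 10*x2
dy/dx1 = 3*x2
Evaluate at x2 = 8.8: c1 = 3 * 8.8
c1 = 26.4000

26.4000


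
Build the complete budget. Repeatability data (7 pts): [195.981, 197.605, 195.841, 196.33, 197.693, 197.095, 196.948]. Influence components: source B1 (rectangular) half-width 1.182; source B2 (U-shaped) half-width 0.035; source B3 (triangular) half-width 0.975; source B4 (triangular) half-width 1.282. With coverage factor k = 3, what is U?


mean = (195.981 + 197.605 + 195.841 + 196.33 + 197.693 + 197.095 + 196.948) / 7 = 196.7847143
s = sqrt(sum((x - mean)^2)/(n-1)) = 0.74878896
u_A = s / sqrt(n) = 0.74878896 / sqrt(7) = 0.28301562
u_B1 = 1.182 / sqrt(3) = 0.68242802
u_B2 = 0.035 / sqrt(2) = 0.024748737
u_B3 = 0.975 / sqrt(6) = 0.39804208
u_B4 = 1.282 / sqrt(6) = 0.52337431
uc = sqrt(0.28301562^2 + 0.68242802^2 + 0.024748737^2 + 0.39804208^2 + 0.52337431^2) = 0.98933134
U = k * uc = 3 * 0.98933134
U = 2.9680

2.9680


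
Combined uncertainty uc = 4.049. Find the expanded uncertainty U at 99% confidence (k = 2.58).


U = k * uc
U = 2.58 * 4.049
U = 10.4464

10.4464


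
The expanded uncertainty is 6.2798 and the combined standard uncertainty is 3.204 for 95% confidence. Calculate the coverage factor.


k = U / uc
k = 6.2798 / 3.204
k = 1.96

1.96


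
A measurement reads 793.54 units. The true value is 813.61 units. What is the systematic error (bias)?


Systematic error = measured - true
= 793.54 - 813.61
= -20.0700

-20.0700


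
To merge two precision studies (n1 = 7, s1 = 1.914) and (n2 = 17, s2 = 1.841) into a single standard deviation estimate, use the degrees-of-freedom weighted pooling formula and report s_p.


s_p = sqrt(((n1-1)*s1^2 + (n2-1)*s2^2) / (n1+n2-2))
numerator = (7-1)*1.914^2 + (17-1)*1.841^2 = 21.980376 + 54.228496 = 76.208872
denominator = 7 + 17 - 2 = 22
s_p^2 = 76.208872 / 22 = 3.4640396
s_p = sqrt(3.4640396) = 1.8612

1.8612


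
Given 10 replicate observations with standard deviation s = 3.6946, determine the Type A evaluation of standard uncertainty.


u_A = s / sqrt(n)
u_A = 3.6946 / sqrt(10)
u_A = 3.6946 / 3.1622777
u_A = 1.1683

1.1683


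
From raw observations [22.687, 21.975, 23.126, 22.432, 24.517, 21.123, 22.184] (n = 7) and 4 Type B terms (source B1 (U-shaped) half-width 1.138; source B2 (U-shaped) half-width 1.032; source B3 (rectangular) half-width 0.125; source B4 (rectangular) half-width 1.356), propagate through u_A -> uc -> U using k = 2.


mean = (22.687 + 21.975 + 23.126 + 22.432 + 24.517 + 21.123 + 22.184) / 7 = 22.57771429
s = sqrt(sum((x - mean)^2)/(n-1)) = 1.0590162
u_A = s / sqrt(n) = 1.0590162 / sqrt(7) = 0.4002705
u_B1 = 1.138 / sqrt(2) = 0.80468752
u_B2 = 1.032 / sqrt(2) = 0.7297342
u_B3 = 0.125 / sqrt(3) = 0.072168784
u_B4 = 1.356 / sqrt(3) = 0.78288697
uc = sqrt(0.4002705^2 + 0.80468752^2 + 0.7297342^2 + 0.072168784^2 + 0.78288697^2) = 1.399418
U = k * uc = 2 * 1.399418
U = 2.7988

2.7988


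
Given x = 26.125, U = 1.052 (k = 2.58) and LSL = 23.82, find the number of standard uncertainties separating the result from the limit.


u = U / k = 1.052 / 2.58 = 0.40775194
margin = |LSL - x| = |23.82 - 26.125| = 2.305
z = margin / u = 2.305 / 0.40775194
z = 5.6529

5.6529


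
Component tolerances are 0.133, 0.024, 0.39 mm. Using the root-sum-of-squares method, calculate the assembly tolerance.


RSS = sqrt(0.133^2 + 0.024^2 + 0.39^2)
= sqrt(0.170365)
= 0.4128

0.4128


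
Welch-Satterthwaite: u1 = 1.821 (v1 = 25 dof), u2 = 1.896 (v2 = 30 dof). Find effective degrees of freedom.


uc = sqrt(u1^2 + u2^2) = sqrt(1.821^2 + 1.896^2) = 2.6288509
v_eff = uc^4 / (u1^4/v1 + u2^4/v2)
= 2.6288509^4 / (1.821^4/25 + 1.896^4/30)
= 47.759945 / 0.87060185
v_eff = 54.8585

54.8585


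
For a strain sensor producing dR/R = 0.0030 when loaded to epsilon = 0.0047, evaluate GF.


GF = (dR/R) / epsilon
= 0.0030 / 0.0047
= 0.6383

0.6383


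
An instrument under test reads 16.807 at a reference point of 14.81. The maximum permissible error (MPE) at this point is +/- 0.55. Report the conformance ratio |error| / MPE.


e = indication - reference = 16.807 - 14.81 = 1.9970
|e| = 1.9970
ratio = |e| / MPE = 1.9970 / 0.55
ratio = 3.6309

3.6309


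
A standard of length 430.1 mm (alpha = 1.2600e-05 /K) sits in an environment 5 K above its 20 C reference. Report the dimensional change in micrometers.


dL = L * alpha * dT
= 430.1 * 1.2600e-05 * 5
= 0.0270963 mm
dL_um = 0.0270963 * 1000 = 27.0963 um

27.0963


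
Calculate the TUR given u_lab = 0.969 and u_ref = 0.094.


TUR = u_lab / u_ref
= 0.969 / 0.094
= 10.3085

10.3085


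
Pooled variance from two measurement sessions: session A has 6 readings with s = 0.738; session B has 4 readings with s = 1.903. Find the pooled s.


s_p = sqrt(((n1-1)*s1^2 + (n2-1)*s2^2) / (n1+n2-2))
numerator = (6-1)*0.738^2 + (4-1)*1.903^2 = 2.72322 + 10.864227 = 13.587447
denominator = 6 + 4 - 2 = 8
s_p^2 = 13.587447 / 8 = 1.6984309
s_p = sqrt(1.6984309) = 1.3032

1.3032


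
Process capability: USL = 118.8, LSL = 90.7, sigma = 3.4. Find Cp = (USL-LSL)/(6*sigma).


Cp = (USL - LSL) / (6 * sigma)
= (118.8 - 90.7) / (6 * 3.4)
= 28.1000 / 20.4000
= 1.3775

1.3775


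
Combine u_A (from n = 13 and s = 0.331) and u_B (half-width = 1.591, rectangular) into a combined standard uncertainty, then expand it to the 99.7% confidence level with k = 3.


u_A = s / sqrt(n) = 0.331 / sqrt(13) = 0.091802882
u_B = half_width / sqrt(3) = 1.591 / sqrt(3) = 0.91856428
uc = sqrt(u_A^2 + u_B^2) = sqrt(0.091802882^2 + 0.91856428^2) = 0.92314035
U = k * uc = 3 * 0.92314035
U = 2.7694

2.7694


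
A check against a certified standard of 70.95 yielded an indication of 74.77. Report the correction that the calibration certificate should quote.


Correction = standard - reading
= 70.95 - 74.77
= -3.8200

-3.8200


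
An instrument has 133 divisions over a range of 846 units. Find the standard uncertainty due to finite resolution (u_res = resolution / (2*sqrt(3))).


resolution = range / divisions
resolution = 846 / 133 = 6.3609023
u_res = resolution / (2*sqrt(3))
u_res = 6.3609023 / 3.4641016
u_res = 1.8362

1.8362


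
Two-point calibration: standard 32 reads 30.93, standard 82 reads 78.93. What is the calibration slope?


slope = (y2 - y1) / (x2 - x1)
= (78.93 - 30.93) / (82 - 32)
= 48.0000 / 50
= 0.9600

0.9600


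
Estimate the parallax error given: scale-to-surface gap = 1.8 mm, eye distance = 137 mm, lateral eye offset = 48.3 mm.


error = h * offset / d
= 1.8 * 48.3 / 137
= 0.6346

0.6346


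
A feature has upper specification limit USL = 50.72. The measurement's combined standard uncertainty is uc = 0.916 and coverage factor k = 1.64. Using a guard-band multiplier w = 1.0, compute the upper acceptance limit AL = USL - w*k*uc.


U = k * uc = 1.64 * 0.916 = 1.50224
guard band g = w * U = 1.0 * 1.50224 = 1.50224
AL = USL - g = 50.72 - 1.50224
AL = 49.2178

49.2178


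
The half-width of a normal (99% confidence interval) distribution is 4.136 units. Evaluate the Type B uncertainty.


u_B = half_width / 2.576
u_B = 4.136 / 2.576
u_B = 1.6056

1.6056


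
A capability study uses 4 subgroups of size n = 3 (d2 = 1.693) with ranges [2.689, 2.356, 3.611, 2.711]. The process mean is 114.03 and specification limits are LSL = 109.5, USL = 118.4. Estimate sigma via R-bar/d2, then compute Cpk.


R_bar = (2.689 + 2.356 + 3.611 + 2.711) / 4 = 2.84175
sigma = R_bar / d2 = 2.84175 / 1.693 = 1.6785292
Cp = (USL - LSL)/(6*sigma) = (118.4 - 109.5)/(6*1.6785292) = 0.8837
Cpu = (118.4 - 114.03)/(3*1.6785292) = 0.8678
Cpl = (114.03 - 109.5)/(3*1.6785292) = 0.8996
Cpk = min(Cpu, Cpl) = 0.8678

0.8678


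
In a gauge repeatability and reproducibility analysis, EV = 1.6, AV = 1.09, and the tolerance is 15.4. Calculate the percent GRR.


GRR = sqrt(EV^2 + AV^2) = sqrt(1.6^2 + 1.09^2) = 1.936001
%GRR = GRR / tol * 100 = 1.936001 / 15.4 * 100
%GRR = 12.5714

12.5714


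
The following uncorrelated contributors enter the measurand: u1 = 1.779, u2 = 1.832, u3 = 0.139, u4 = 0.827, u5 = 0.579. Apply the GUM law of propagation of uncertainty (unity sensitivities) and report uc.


uc = sqrt(1.779^2 + 1.832^2 + 0.139^2 + 0.827^2 + 0.579^2)
uc = sqrt(7.559556)
uc = 2.7495

2.7495


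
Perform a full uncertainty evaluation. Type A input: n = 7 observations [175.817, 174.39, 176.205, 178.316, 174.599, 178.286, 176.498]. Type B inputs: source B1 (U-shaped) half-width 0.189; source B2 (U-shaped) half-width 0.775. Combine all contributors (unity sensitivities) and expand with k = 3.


mean = (175.817 + 174.39 + 176.205 + 178.316 + 174.599 + 178.286 + 176.498) / 7 = 176.3015714
s = sqrt(sum((x - mean)^2)/(n-1)) = 1.5722306
u_A = s / sqrt(n) = 1.5722306 / sqrt(7) = 0.59424731
u_B1 = 0.189 / sqrt(2) = 0.13364318
u_B2 = 0.775 / sqrt(2) = 0.54800776
uc = sqrt(0.59424731^2 + 0.13364318^2 + 0.54800776^2) = 0.81933075
U = k * uc = 3 * 0.81933075
U = 2.4580

2.4580


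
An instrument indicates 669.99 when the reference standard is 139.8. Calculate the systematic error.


Systematic error = measured - true
= 669.99 - 139.8
= 530.1900

530.1900


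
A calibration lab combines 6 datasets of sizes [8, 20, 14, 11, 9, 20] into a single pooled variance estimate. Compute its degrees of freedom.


nu = sum_i (n_i - 1)
nu = ((8 - 1) + (20 - 1) + (14 - 1) + (11 - 1) + (9 - 1) + (20 - 1))
nu = 7 + 19 + 13 + 10 + 8 + 19
nu = 76

76


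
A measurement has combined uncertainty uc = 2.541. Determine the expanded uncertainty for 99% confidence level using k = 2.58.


U = k * uc
U = 2.58 * 2.541
U = 6.5558

6.5558


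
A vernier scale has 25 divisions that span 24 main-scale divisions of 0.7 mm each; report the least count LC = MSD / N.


LC = MSD / n_div
= 0.7 / 25
= 0.0280

0.0280


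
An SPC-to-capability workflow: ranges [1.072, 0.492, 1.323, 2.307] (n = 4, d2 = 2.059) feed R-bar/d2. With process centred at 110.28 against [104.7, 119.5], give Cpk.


R_bar = (1.072 + 0.492 + 1.323 + 2.307) / 4 = 1.2985
sigma = R_bar / d2 = 1.2985 / 2.059 = 0.63064594
Cp = (USL - LSL)/(6*sigma) = (119.5 - 104.7)/(6*0.63064594) = 3.9113
Cpu = (119.5 - 110.28)/(3*0.63064594) = 4.8733
Cpl = (110.28 - 104.7)/(3*0.63064594) = 2.9494
Cpk = min(Cpu, Cpl) = 2.9494

2.9494


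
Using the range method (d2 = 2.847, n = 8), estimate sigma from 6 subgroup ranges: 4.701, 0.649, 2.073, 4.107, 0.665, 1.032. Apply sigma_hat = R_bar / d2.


R_bar = (4.701 + 0.649 + 2.073 + 4.107 + 0.665 + 1.032) / 6
R_bar = 13.227 / 6 = 2.2045
sigma_hat = R_bar / d2 = 2.2045 / 2.847 = 0.7743

0.7743


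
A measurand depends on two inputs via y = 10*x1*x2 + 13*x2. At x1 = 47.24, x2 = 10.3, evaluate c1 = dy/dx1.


y = 10*x1*x2 + 13*x2
dy/dx1 = 10*x2
Evaluate at x2 = 10.3: c1 = 10 * 10.3
c1 = 103.0000

103.0000


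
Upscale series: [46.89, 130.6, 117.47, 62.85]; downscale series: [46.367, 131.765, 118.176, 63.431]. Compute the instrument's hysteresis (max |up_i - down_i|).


|46.89 - 46.367| = 0.5230
|130.6 - 131.765| = 1.1650
|117.47 - 118.176| = 0.7060
|62.85 - 63.431| = 0.5810
hysteresis = max(diffs) = 1.1650

1.1650


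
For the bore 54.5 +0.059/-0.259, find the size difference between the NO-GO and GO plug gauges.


GO = nominal - lower_tol (smallest hole = maximum material condition)
GO = 54.5 - 0.259 = 54.241
NO-GO = nominal + upper_tol (largest hole = least material condition)
NO-GO = 54.5 + 0.059 = 54.559
spread = NO-GO - GO = 54.559 - 54.241 = 0.3180

0.3180


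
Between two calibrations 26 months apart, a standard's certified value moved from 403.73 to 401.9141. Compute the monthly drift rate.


rate = (v2 - v1) / months
= (401.9141 - 403.73) / 26
= -1.8159 / 26
= -0.0698

-0.0698


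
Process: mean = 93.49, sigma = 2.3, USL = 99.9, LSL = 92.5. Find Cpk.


Cpu = (USL - mean) / (3*sigma) = (99.9 - 93.49) / (3*2.3) = 0.9290
Cpl = (mean - LSL) / (3*sigma) = (93.49 - 92.5) / (3*2.3) = 0.1435
Cpk = min(Cpu, Cpl) = 0.1435

0.1435


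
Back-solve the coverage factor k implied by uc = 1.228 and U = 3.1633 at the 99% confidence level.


k = U / uc
k = 3.1633 / 1.228
k = 2.576

2.576


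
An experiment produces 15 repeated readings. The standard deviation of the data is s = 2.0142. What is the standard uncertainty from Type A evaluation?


u_A = s / sqrt(n)
u_A = 2.0142 / sqrt(15)
u_A = 2.0142 / 3.8729833
u_A = 0.5201

0.5201


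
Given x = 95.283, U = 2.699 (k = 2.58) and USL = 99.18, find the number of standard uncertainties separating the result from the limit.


u = U / k = 2.699 / 2.58 = 1.046124
margin = |USL - x| = |99.18 - 95.283| = 3.897
z = margin / u = 3.897 / 1.046124
z = 3.7252

3.7252


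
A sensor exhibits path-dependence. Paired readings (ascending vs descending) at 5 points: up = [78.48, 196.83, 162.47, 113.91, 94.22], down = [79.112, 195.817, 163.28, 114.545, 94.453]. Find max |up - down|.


|78.48 - 79.112| = 0.6320
|196.83 - 195.817| = 1.0130
|162.47 - 163.28| = 0.8100
|113.91 - 114.545| = 0.6350
|94.22 - 94.453| = 0.2330
hysteresis = max(diffs) = 1.0130

1.0130


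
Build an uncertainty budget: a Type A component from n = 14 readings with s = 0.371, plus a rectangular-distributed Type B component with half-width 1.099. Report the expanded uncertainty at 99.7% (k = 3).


u_A = s / sqrt(n) = 0.371 / sqrt(14) = 0.099153921
u_B = half_width / sqrt(3) = 1.099 / sqrt(3) = 0.63450795
uc = sqrt(u_A^2 + u_B^2) = sqrt(0.099153921^2 + 0.63450795^2) = 0.64220856
U = k * uc = 3 * 0.64220856
U = 1.9266

1.9266


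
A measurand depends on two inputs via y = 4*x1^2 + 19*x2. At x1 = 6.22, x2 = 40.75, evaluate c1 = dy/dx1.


y = 4*x1^2 + 19*x2
dy/dx1 = 2*4*x1
Evaluate at x1 = 6.22: c1 = 8 * 6.22
c1 = 49.7600

49.7600


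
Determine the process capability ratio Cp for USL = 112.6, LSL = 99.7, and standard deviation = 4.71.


Cp = (USL - LSL) / (6 * sigma)
= (112.6 - 99.7) / (6 * 4.71)
= 12.9000 / 28.2600
= 0.4565

0.4565


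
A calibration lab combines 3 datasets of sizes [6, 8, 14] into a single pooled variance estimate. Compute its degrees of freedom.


nu = sum_i (n_i - 1)
nu = ((6 - 1) + (8 - 1) + (14 - 1))
nu = 5 + 7 + 13
nu = 25

25


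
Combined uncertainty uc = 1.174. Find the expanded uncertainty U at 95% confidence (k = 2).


U = k * uc
U = 2 * 1.174
U = 2.3480

2.3480


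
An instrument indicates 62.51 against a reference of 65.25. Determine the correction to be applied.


Correction = standard - reading
= 65.25 - 62.51
= 2.7400

2.7400


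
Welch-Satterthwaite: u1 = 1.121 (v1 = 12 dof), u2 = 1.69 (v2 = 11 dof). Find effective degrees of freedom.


uc = sqrt(u1^2 + u2^2) = sqrt(1.121^2 + 1.69^2) = 2.0279894
v_eff = uc^4 / (u1^4/v1 + u2^4/v2)
= 2.0279894^4 / (1.121^4/12 + 1.69^4/11)
= 16.914639 / 0.87316893
v_eff = 19.3716

19.3716


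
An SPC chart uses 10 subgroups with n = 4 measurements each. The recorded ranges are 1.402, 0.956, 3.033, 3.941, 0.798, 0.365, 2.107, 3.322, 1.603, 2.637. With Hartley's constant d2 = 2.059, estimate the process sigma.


R_bar = (1.402 + 0.956 + 3.033 + 3.941 + 0.798 + 0.365 + 2.107 + 3.322 + 1.603 + 2.637) / 10
R_bar = 20.164 / 10 = 2.0164
sigma_hat = R_bar / d2 = 2.0164 / 2.059 = 0.9793

0.9793


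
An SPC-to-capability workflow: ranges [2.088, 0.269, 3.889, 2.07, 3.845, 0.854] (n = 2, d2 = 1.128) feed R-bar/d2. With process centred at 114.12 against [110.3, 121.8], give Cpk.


R_bar = (2.088 + 0.269 + 3.889 + 2.07 + 3.845 + 0.854) / 6 = 2.1691667
sigma = R_bar / d2 = 2.1691667 / 1.128 = 1.9230201
Cp = (USL - LSL)/(6*sigma) = (121.8 - 110.3)/(6*1.9230201) = 0.9967
Cpu = (121.8 - 114.12)/(3*1.9230201) = 1.3312
Cpl = (114.12 - 110.3)/(3*1.9230201) = 0.6622
Cpk = min(Cpu, Cpl) = 0.6622

0.6622


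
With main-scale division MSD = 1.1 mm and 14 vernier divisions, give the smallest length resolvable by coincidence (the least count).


LC = MSD / n_div
= 1.1 / 14
= 0.0786

0.0786


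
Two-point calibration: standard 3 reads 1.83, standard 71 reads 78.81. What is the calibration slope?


slope = (y2 - y1) / (x2 - x1)
= (78.81 - 1.83) / (71 - 3)
= 76.9800 / 68
= 1.1321

1.1321
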